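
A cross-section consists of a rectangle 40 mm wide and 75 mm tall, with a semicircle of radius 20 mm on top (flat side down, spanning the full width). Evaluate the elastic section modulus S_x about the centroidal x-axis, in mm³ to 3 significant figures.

S_x ≈ 5.09 × 10⁴ mm³

Break the section into simple shapes (no overlaps), measuring from the bottom-left corner of the bounding box.
Rectangular body: 40 × 75, A = 3 000 mm², y = 37.5 mm, Ī = 1 406 250 mm⁴.
Semicircular cap: semicircle r = 20, A = 628.32 mm², y = 83.488 mm, Ī = 17 561 mm⁴.
Centroid: ȳ = ΣA·y / ΣA = 45.464 mm.
Transfer each piece to the centroidal x-axis using Ī + A·d² with d = y − 45.464:
  rectangular body: d = -7.9638 mm → contributes +1 596 517 mm⁴
  semicircular cap: d = 38.024 mm → contributes +926 021 mm⁴
Total I = 2 522 538 mm⁴.
Extreme fibre distance c = 49.536 mm; S = I/c = 50 923 mm³.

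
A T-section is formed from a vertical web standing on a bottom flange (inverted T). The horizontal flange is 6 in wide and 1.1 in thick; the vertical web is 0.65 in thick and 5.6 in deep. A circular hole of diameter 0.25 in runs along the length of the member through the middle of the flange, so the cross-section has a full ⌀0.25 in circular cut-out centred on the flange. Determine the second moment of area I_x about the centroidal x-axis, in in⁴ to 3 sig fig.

Split into non-overlapping primitives; take the origin at the lower-left of the bounding box.
Flange: 6 × 1.1, A = 6.6 in², y = 0.55 in, Ī = 0.6655 in⁴.
Web: 0.65 × 5.6, A = 3.64 in², y = 3.9 in, Ī = 9.5125 in⁴.
Hole (subtracted): ⌀0.25, A = 0.049087 in², y = 0.55 in, Ī = 0.00019175 in⁴.
Centroid: ȳ = ΣA·y / ΣA = 1.7466 in.
Transfer each piece to the centroidal x-axis using Ī + A·d² with d = y − 1.7466:
  flange: d = -1.1966 in → contributes +10.115 in⁴
  web: d = 2.1534 in → contributes +26.392 in⁴
  hole: d = -1.1966 in → contributes −0.070472 in⁴
Total I = 36.437 in⁴.

I_x ≈ 36.4 in⁴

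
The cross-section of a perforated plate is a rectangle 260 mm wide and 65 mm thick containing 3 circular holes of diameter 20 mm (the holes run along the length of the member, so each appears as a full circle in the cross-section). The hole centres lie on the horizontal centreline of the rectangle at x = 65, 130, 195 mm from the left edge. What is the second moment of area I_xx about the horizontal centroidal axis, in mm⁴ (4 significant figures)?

I_xx ≈ 5.927 × 10⁶ mm⁴

Split into non-overlapping primitives; take the origin at the lower-left of the bounding box.
Plate: 260 × 65, A = 16 900 mm², y = 32.5 mm, Ī = 5 950 208 mm⁴.
Hole 1 (subtracted): ⌀20, A = 314.159 mm², y = 32.5 mm, Ī = 7853.98 mm⁴.
Hole 2 (subtracted): ⌀20, A = 314.159 mm², y = 32.5 mm, Ī = 7853.98 mm⁴.
Hole 3 (subtracted): ⌀20, A = 314.159 mm², y = 32.5 mm, Ī = 7853.98 mm⁴.
By symmetry the centroid is at mid-height, ȳ = 32.5 mm.
All pieces are centred on the horizontal centroidal axis, so I = ΣĪ (holes subtracted) = 5 926 646 mm⁴.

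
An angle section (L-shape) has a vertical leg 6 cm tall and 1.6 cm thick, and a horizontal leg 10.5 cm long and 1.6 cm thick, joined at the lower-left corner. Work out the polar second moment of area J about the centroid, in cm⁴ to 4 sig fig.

Decompose the section into non-overlapping parts with the origin at the bottom-left of its bounding rectangle.
Vertical leg: 1.6 × 6, A = 9.6 cm², y = 3 cm, Ī = 28.8 cm⁴.
Horizontal leg (remainder): 8.9 × 1.6, A = 14.24 cm², y = 0.8 cm, Ī = 3.03787 cm⁴.
Centroid: ȳ = ΣA·y / ΣA = 1.68591 cm.
Transfer each piece to the centroidal x-axis using Ī + A·d² with d = y − 1.68591:
  vertical leg: d = 1.31409 cm → contributes +45.3777 cm⁴
  horizontal leg (remainder): d = -0.885906 cm → contributes +14.2138 cm⁴
Total I = 59.5915 cm⁴.
For the y-axis: x̄ = 3.93591 cm.
Repeating about the centroidal y-axis gives I_y = 254.094 cm⁴.
Polar second moment: J = I_x + I_y = 313.685 cm⁴.

J ≈ 313.7 cm⁴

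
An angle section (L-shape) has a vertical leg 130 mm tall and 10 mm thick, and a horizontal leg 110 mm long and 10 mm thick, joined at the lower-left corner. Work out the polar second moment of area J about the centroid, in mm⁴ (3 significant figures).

Treat the section as a set of non-overlapping primitives; coordinates are from the bounding-box lower-left.
Vertical leg: 10 × 130, A = 1 300 mm², y = 65 mm, Ī = 1 830 833 mm⁴.
Horizontal leg (remainder): 100 × 10, A = 1 000 mm², y = 5 mm, Ī = 8333.3 mm⁴.
Centroid: ȳ = ΣA·y / ΣA = 38.913 mm.
Transfer each piece to the centroidal x-axis using Ī + A·d² with d = y − 38.913:
  vertical leg: d = 26.087 mm → contributes +2 715 521 mm⁴
  horizontal leg (remainder): d = -33.913 mm → contributes +1 158 428 mm⁴
Total I = 3 873 949 mm⁴.
For the y-axis: x̄ = 28.913 mm.
Repeating about the centroidal y-axis gives I_y = 2 553 949 mm⁴.
Polar second moment: J = I_x + I_y = 6 427 899 mm⁴.

J ≈ 6.43 × 10⁶ mm⁴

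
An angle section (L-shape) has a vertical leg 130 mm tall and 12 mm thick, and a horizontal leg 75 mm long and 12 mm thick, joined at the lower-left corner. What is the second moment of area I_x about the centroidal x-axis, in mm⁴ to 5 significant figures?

I_x ≈ 3.9787 × 10⁶ mm⁴

Break the section into simple shapes (no overlaps), measuring from the bottom-left corner of the bounding box.
Vertical leg: 12 × 130, A = 1 560 mm², y = 65 mm, Ī = 2 197 000 mm⁴.
Horizontal leg (remainder): 63 × 12, A = 756 mm², y = 6 mm, Ī = 9 072 mm⁴.
Centroid: ȳ = ΣA·y / ΣA = 45.74093 mm.
Transfer each piece to the centroidal x-axis using Ī + A·d² with d = y − 45.74093:
  vertical leg: d = 19.25907 mm → contributes +2 775 622 mm⁴
  horizontal leg (remainder): d = -39.74093 mm → contributes +1 203 054 mm⁴
Total I = 3 978 677 mm⁴.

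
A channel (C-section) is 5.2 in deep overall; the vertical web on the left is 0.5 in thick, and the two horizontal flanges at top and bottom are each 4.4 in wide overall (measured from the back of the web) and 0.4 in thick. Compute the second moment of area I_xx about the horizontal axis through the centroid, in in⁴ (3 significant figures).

Decompose the section into non-overlapping parts with the origin at the bottom-left of its bounding rectangle.
Web: 0.5 × 5.2, A = 2.6 in², y = 2.6 in, Ī = 5.8587 in⁴.
Top flange (beyond web): 3.9 × 0.4, A = 1.56 in², y = 5 in, Ī = 0.0208 in⁴.
Bottom flange (beyond web): 3.9 × 0.4, A = 1.56 in², y = 0.2 in, Ī = 0.0208 in⁴.
By symmetry the centroid is at mid-height, ȳ = 2.6 in.
Transfer each piece to the horizontal axis through the centroid using Ī + A·d² with d = y − 2.6:
  web: d = 0 in → contributes +5.8587 in⁴
  top flange (beyond web): d = 2.4 in → contributes +9.0064 in⁴
  bottom flange (beyond web): d = -2.4 in → contributes +9.0064 in⁴
Total I = 23.871 in⁴.

I_xx ≈ 23.9 in⁴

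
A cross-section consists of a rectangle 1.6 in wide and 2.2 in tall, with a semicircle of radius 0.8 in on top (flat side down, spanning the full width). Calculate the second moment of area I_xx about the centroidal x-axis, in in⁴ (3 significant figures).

I_xx ≈ 3.09 in⁴

Treat the section as a set of non-overlapping primitives; coordinates are from the bounding-box lower-left.
Rectangular body: 1.6 × 2.2, A = 3.52 in², y = 1.1 in, Ī = 1.4197 in⁴.
Semicircular cap: semicircle r = 0.8, A = 1.0053 in², y = 2.5395 in, Ī = 0.044956 in⁴.
Centroid: ȳ = ΣA·y / ΣA = 1.4198 in.
Transfer each piece to the centroidal x-axis using Ī + A·d² with d = y − 1.4198:
  rectangular body: d = -0.3198 in → contributes +1.7797 in⁴
  semicircular cap: d = 1.1197 in → contributes +1.3054 in⁴
Total I = 3.0851 in⁴.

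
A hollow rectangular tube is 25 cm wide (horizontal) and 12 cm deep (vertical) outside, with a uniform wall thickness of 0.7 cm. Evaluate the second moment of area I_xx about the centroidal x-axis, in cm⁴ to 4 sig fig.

I_xx ≈ 1258 cm⁴

Decompose the section into non-overlapping parts with the origin at the bottom-left of its bounding rectangle.
Outer rectangle: 25 × 12, A = 300 cm², y = 6 cm, Ī = 3 600 cm⁴.
Inner void (subtracted): 23.6 × 10.6, A = 250.16 cm², y = 6 cm, Ī = 2342.33 cm⁴.
By symmetry the centroid is at mid-height, ȳ = 6 cm.
All pieces are centred on the centroidal x-axis, so I = ΣĪ (holes subtracted) = 1257.67 cm⁴.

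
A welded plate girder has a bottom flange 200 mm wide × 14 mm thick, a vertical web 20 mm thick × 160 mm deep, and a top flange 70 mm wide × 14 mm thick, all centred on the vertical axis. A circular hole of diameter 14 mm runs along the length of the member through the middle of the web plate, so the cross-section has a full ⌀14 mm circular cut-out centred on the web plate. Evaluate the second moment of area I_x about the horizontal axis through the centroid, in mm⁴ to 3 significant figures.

I_x ≈ 3.18 × 10⁷ mm⁴

Treat the section as a set of non-overlapping primitives; coordinates are from the bounding-box lower-left.
Bottom plate: 200 × 14, A = 2 800 mm², y = 7 mm, Ī = 45 733 mm⁴.
Web plate: 20 × 160, A = 3 200 mm², y = 94 mm, Ī = 6 826 667 mm⁴.
Top plate: 70 × 14, A = 980 mm², y = 181 mm, Ī = 16 007 mm⁴.
Hole (subtracted): ⌀14, A = 153.94 mm², y = 94 mm, Ī = 1885.7 mm⁴.
Centroid: ȳ = ΣA·y / ΣA = 70.804 mm.
Transfer each piece to the horizontal axis through the centroid using Ī + A·d² with d = y − 70.804:
  bottom plate: d = -63.804 mm → contributes +11 444 255 mm⁴
  web plate: d = 23.196 mm → contributes +8 548 499 mm⁴
  top plate: d = 110.2 mm → contributes +11 916 386 mm⁴
  hole: d = 23.196 mm → contributes −84 716 mm⁴
Total I = 31 824 424 mm⁴.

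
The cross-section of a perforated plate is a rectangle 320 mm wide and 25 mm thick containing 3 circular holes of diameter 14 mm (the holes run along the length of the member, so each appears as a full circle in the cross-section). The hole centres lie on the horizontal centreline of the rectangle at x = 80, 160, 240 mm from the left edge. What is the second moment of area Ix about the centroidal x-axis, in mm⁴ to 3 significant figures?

Decompose the section into non-overlapping parts with the origin at the bottom-left of its bounding rectangle.
Plate: 320 × 25, A = 8 000 mm², y = 12.5 mm, Ī = 416 667 mm⁴.
Hole 1 (subtracted): ⌀14, A = 153.94 mm², y = 12.5 mm, Ī = 1885.7 mm⁴.
Hole 2 (subtracted): ⌀14, A = 153.94 mm², y = 12.5 mm, Ī = 1885.7 mm⁴.
Hole 3 (subtracted): ⌀14, A = 153.94 mm², y = 12.5 mm, Ī = 1885.7 mm⁴.
By symmetry the centroid is at mid-height, ȳ = 12.5 mm.
All pieces are centred on the centroidal x-axis, so I = ΣĪ (holes subtracted) = 411 009 mm⁴.

Ix ≈ 4.11 × 10⁵ mm⁴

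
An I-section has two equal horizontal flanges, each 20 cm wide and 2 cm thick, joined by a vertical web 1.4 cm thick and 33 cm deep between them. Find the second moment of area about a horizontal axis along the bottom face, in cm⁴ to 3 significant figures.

I_base ≈ 7.19 × 10⁴ cm⁴

Split into non-overlapping primitives; take the origin at the lower-left of the bounding box.
Bottom flange: 20 × 2, A = 40 cm², y = 1 cm, Ī = 13.333 cm⁴.
Web: 1.4 × 33, A = 46.2 cm², y = 18.5 cm, Ī = 4192.7 cm⁴.
Top flange: 20 × 2, A = 40 cm², y = 36 cm, Ī = 13.333 cm⁴.
Transfer each piece to the bottom edge using Ī + A·d² with d = y − 0:
  bottom flange: d = 1 cm → contributes +53.333 cm⁴
  web: d = 18.5 cm → contributes +20 005 cm⁴
  top flange: d = 36 cm → contributes +51 853 cm⁴
Total I = 71 911 cm⁴.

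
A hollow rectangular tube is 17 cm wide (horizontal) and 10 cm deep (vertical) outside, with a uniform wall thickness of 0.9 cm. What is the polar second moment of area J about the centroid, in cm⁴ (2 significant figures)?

Break the section into simple shapes (no overlaps), measuring from the bottom-left corner of the bounding box.
Outer rectangle: 17 × 10, A = 170 cm², y = 5 cm, Ī = 1 417 cm⁴.
Inner void (subtracted): 15.2 × 8.2, A = 124.6 cm², y = 5 cm, Ī = 698.4 cm⁴.
By symmetry the centroid is at mid-height, ȳ = 5 cm.
All pieces are centred on the centroidal x-axis, so I = ΣĪ (holes subtracted) = 718.3 cm⁴.
Repeating about the centroidal y-axis gives I_y = 1 694 cm⁴.
Polar second moment: J = I_x + I_y = 2 413 cm⁴.

J ≈ 2400 cm⁴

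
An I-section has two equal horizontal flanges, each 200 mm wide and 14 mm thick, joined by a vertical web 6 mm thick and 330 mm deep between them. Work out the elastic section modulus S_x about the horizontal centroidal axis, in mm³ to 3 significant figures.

Treat the section as a set of non-overlapping primitives; coordinates are from the bounding-box lower-left.
Bottom flange: 200 × 14, A = 2 800 mm², y = 7 mm, Ī = 45 733 mm⁴.
Web: 6 × 330, A = 1 980 mm², y = 179 mm, Ī = 17 968 500 mm⁴.
Top flange: 200 × 14, A = 2 800 mm², y = 351 mm, Ī = 45 733 mm⁴.
By symmetry the centroid is at mid-height, ȳ = 179 mm.
Transfer each piece to the horizontal centroidal axis using Ī + A·d² with d = y − 179:
  bottom flange: d = -172 mm → contributes +82 880 933 mm⁴
  web: d = 0 mm → contributes +17 968 500 mm⁴
  top flange: d = 172 mm → contributes +82 880 933 mm⁴
Total I = 183 730 367 mm⁴.
Extreme fibre distance c = 179 mm; S = I/c = 1 026 427 mm³.

S_x ≈ 1.03 × 10⁶ mm³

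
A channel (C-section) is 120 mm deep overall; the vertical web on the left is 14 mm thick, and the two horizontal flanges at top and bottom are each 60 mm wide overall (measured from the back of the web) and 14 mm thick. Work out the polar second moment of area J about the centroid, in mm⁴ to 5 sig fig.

J ≈ 6.5657 × 10⁶ mm⁴

Decompose the section into non-overlapping parts with the origin at the bottom-left of its bounding rectangle.
Web: 14 × 120, A = 1 680 mm², y = 60 mm, Ī = 2 016 000 mm⁴.
Top flange (beyond web): 46 × 14, A = 644 mm², y = 113 mm, Ī = 10518.67 mm⁴.
Bottom flange (beyond web): 46 × 14, A = 644 mm², y = 7 mm, Ī = 10518.67 mm⁴.
By symmetry the centroid is at mid-height, ȳ = 60 mm.
Transfer each piece to the centroidal x-axis using Ī + A·d² with d = y − 60:
  web: d = 0 mm → contributes +2 016 000 mm⁴
  top flange (beyond web): d = 53 mm → contributes +1 819 515 mm⁴
  bottom flange (beyond web): d = -53 mm → contributes +1 819 515 mm⁴
Total I = 5 655 029 mm⁴.
For the y-axis: x̄ = 20.01887 mm.
Repeating about the centroidal y-axis gives I_y = 910708.3 mm⁴.
Polar second moment: J = I_x + I_y = 6 565 738 mm⁴.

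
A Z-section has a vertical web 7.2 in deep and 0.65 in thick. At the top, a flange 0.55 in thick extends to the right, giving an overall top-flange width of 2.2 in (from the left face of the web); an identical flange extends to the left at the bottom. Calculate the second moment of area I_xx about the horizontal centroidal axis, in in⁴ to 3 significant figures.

I_xx ≈ 39.1 in⁴

Break the section into simple shapes (no overlaps), measuring from the bottom-left corner of the bounding box.
Web: 0.65 × 7.2, A = 4.68 in², y = 3.6 in, Ī = 20.218 in⁴.
Top flange (beyond web): 1.55 × 0.55, A = 0.8525 in², y = 6.925 in, Ī = 0.02149 in⁴.
Bottom flange (beyond web): 1.55 × 0.55, A = 0.8525 in², y = 0.275 in, Ī = 0.02149 in⁴.
Centroid: ȳ = ΣA·y / ΣA = 3.6 in.
Transfer each piece to the horizontal centroidal axis using Ī + A·d² with d = y − 3.6:
  web: d = 0 in → contributes +20.218 in⁴
  top flange (beyond web): d = 3.325 in → contributes +9.4464 in⁴
  bottom flange (beyond web): d = -3.325 in → contributes +9.4464 in⁴
Total I = 39.11 in⁴.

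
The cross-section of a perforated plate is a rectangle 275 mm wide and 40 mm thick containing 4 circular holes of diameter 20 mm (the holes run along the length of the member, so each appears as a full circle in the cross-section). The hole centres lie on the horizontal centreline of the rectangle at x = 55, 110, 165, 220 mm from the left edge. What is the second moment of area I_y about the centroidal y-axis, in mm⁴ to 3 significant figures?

I_y ≈ 6.45 × 10⁷ mm⁴

Break the section into simple shapes (no overlaps), measuring from the bottom-left corner of the bounding box.
Plate: 275 × 40, A = 11 000 mm², x = 137.5 mm, Ī = 69 322 917 mm⁴.
Hole 1 (subtracted): ⌀20, A = 314.16 mm², x = 55 mm, Ī = 7 854 mm⁴.
Hole 2 (subtracted): ⌀20, A = 314.16 mm², x = 110 mm, Ī = 7 854 mm⁴.
Hole 3 (subtracted): ⌀20, A = 314.16 mm², x = 165 mm, Ī = 7 854 mm⁴.
Hole 4 (subtracted): ⌀20, A = 314.16 mm², x = 220 mm, Ī = 7 854 mm⁴.
By symmetry the centroid is at mid-width, x̄ = 137.5 mm.
Transfer each piece to the centroidal y-axis using Ī + A·d² with d = x − 137.5:
  plate: d = 0 mm → contributes +69 322 917 mm⁴
  hole 1: d = -82.5 mm → contributes −2 146 100 mm⁴
  hole 2: d = -27.5 mm → contributes −245 437 mm⁴
  hole 3: d = 27.5 mm → contributes −245 437 mm⁴
  hole 4: d = 82.5 mm → contributes −2 146 100 mm⁴
Total I = 64 539 842 mm⁴.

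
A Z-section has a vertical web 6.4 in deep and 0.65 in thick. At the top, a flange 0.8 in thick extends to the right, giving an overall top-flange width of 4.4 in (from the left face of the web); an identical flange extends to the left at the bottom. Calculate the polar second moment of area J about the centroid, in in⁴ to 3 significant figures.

J ≈ 97.8 in⁴

Break the section into simple shapes (no overlaps), measuring from the bottom-left corner of the bounding box.
Web: 0.65 × 6.4, A = 4.16 in², y = 3.2 in, Ī = 14.199 in⁴.
Top flange (beyond web): 3.75 × 0.8, A = 3 in², y = 6 in, Ī = 0.16 in⁴.
Bottom flange (beyond web): 3.75 × 0.8, A = 3 in², y = 0.4 in, Ī = 0.16 in⁴.
Centroid: ȳ = ΣA·y / ΣA = 3.2 in.
Transfer each piece to the centroidal x-axis using Ī + A·d² with d = y − 3.2:
  web: d = 0 in → contributes +14.199 in⁴
  top flange (beyond web): d = 2.8 in → contributes +23.68 in⁴
  bottom flange (beyond web): d = -2.8 in → contributes +23.68 in⁴
Total I = 61.559 in⁴.
For the y-axis: x̄ = 4.075 in.
Repeating about the centroidal y-axis gives I_y = 36.218 in⁴.
Polar second moment: J = I_x + I_y = 97.777 in⁴.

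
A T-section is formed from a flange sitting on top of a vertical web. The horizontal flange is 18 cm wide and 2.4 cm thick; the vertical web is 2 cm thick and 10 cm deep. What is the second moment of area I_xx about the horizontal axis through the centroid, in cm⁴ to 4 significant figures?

I_xx ≈ 712.9 cm⁴

Break the section into simple shapes (no overlaps), measuring from the bottom-left corner of the bounding box.
Flange: 18 × 2.4, A = 43.2 cm², y = 11.2 cm, Ī = 20.736 cm⁴.
Web: 2 × 10, A = 20 cm², y = 5 cm, Ī = 166.667 cm⁴.
Centroid: ȳ = ΣA·y / ΣA = 9.23797 cm.
Transfer each piece to the horizontal axis through the centroid using Ī + A·d² with d = y − 9.23797:
  flange: d = 1.96203 cm → contributes +187.036 cm⁴
  web: d = -4.23797 cm → contributes +525.875 cm⁴
Total I = 712.912 cm⁴.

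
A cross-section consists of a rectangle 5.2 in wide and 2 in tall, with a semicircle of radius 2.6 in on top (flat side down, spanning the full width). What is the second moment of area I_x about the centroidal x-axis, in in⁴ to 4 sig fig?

Treat the section as a set of non-overlapping primitives; coordinates are from the bounding-box lower-left.
Rectangular body: 5.2 × 2, A = 10.4 in², y = 1 in, Ī = 3.46667 in⁴.
Semicircular cap: semicircle r = 2.6, A = 10.6186 in², y = 3.10347 in, Ī = 5.01563 in⁴.
Centroid: ȳ = ΣA·y / ΣA = 2.06267 in.
Transfer each piece to the centroidal x-axis using Ī + A·d² with d = y − 2.06267:
  rectangular body: d = -1.06267 in → contributes +15.2112 in⁴
  semicircular cap: d = 1.0408 in → contributes +16.5184 in⁴
Total I = 31.7295 in⁴.

I_x ≈ 31.73 in⁴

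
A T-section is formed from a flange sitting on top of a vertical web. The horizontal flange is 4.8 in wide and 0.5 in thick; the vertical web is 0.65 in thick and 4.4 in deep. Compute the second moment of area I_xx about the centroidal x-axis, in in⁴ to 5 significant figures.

Treat the section as a set of non-overlapping primitives; coordinates are from the bounding-box lower-left.
Flange: 4.8 × 0.5, A = 2.4 in², y = 4.65 in, Ī = 0.05 in⁴.
Web: 0.65 × 4.4, A = 2.86 in², y = 2.2 in, Ī = 4.614133 in⁴.
Centroid: ȳ = ΣA·y / ΣA = 3.317871 in.
Transfer each piece to the centroidal x-axis using Ī + A·d² with d = y − 3.317871:
  flange: d = 1.332129 in → contributes +4.308964 in⁴
  web: d = -1.117871 in → contributes +8.188089 in⁴
Total I = 12.49705 in⁴.

I_xx ≈ 12.497 in⁴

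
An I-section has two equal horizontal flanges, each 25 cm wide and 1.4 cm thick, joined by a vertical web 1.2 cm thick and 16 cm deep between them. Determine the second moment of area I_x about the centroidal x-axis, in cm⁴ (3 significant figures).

Break the section into simple shapes (no overlaps), measuring from the bottom-left corner of the bounding box.
Bottom flange: 25 × 1.4, A = 35 cm², y = 0.7 cm, Ī = 5.7167 cm⁴.
Web: 1.2 × 16, A = 19.2 cm², y = 9.4 cm, Ī = 409.6 cm⁴.
Top flange: 25 × 1.4, A = 35 cm², y = 18.1 cm, Ī = 5.7167 cm⁴.
By symmetry the centroid is at mid-height, ȳ = 9.4 cm.
Transfer each piece to the centroidal x-axis using Ī + A·d² with d = y − 9.4:
  bottom flange: d = -8.7 cm → contributes +2654.9 cm⁴
  web: d = 0 cm → contributes +409.6 cm⁴
  top flange: d = 8.7 cm → contributes +2654.9 cm⁴
Total I = 5719.3 cm⁴.

I_x ≈ 5720 cm⁴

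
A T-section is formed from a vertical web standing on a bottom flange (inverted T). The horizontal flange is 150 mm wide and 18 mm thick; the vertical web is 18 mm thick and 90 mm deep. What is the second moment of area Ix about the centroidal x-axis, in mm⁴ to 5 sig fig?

Ix ≈ 4.1189 × 10⁶ mm⁴

Decompose the section into non-overlapping parts with the origin at the bottom-left of its bounding rectangle.
Flange: 150 × 18, A = 2 700 mm², y = 9 mm, Ī = 72 900 mm⁴.
Web: 18 × 90, A = 1 620 mm², y = 63 mm, Ī = 1 093 500 mm⁴.
Centroid: ȳ = ΣA·y / ΣA = 29.25 mm.
Transfer each piece to the centroidal x-axis using Ī + A·d² with d = y − 29.25:
  flange: d = -20.25 mm → contributes +1 180 069 mm⁴
  web: d = 33.75 mm → contributes +2 938 781 mm⁴
Total I = 4 118 850 mm⁴.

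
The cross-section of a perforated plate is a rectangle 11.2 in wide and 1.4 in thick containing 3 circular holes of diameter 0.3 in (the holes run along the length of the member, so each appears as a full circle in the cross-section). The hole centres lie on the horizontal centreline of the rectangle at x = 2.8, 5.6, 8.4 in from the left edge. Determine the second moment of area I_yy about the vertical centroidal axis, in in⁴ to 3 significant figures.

I_yy ≈ 163 in⁴

Break the section into simple shapes (no overlaps), measuring from the bottom-left corner of the bounding box.
Plate: 11.2 × 1.4, A = 15.68 in², x = 5.6 in, Ī = 163.91 in⁴.
Hole 1 (subtracted): ⌀0.3, A = 0.070686 in², x = 2.8 in, Ī = 0.00039761 in⁴.
Hole 2 (subtracted): ⌀0.3, A = 0.070686 in², x = 5.6 in, Ī = 0.00039761 in⁴.
Hole 3 (subtracted): ⌀0.3, A = 0.070686 in², x = 8.4 in, Ī = 0.00039761 in⁴.
By symmetry the centroid is at mid-width, x̄ = 5.6 in.
Transfer each piece to the vertical centroidal axis using Ī + A·d² with d = x − 5.6:
  plate: d = 0 in → contributes +163.91 in⁴
  hole 1: d = -2.8 in → contributes −0.55457 in⁴
  hole 2: d = 0 in → contributes −0.00039761 in⁴
  hole 3: d = 2.8 in → contributes −0.55457 in⁴
Total I = 162.8 in⁴.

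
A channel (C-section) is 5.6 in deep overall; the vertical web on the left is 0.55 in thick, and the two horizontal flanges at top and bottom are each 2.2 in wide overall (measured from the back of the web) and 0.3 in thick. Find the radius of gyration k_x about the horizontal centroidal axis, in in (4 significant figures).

Split into non-overlapping primitives; take the origin at the lower-left of the bounding box.
Web: 0.55 × 5.6, A = 3.08 in², y = 2.8 in, Ī = 8.04907 in⁴.
Top flange (beyond web): 1.65 × 0.3, A = 0.495 in², y = 5.45 in, Ī = 0.0037125 in⁴.
Bottom flange (beyond web): 1.65 × 0.3, A = 0.495 in², y = 0.15 in, Ī = 0.0037125 in⁴.
By symmetry the centroid is at mid-height, ȳ = 2.8 in.
Transfer each piece to the horizontal centroidal axis using Ī + A·d² with d = y − 2.8:
  web: d = 0 in → contributes +8.04907 in⁴
  top flange (beyond web): d = 2.65 in → contributes +3.47985 in⁴
  bottom flange (beyond web): d = -2.65 in → contributes +3.47985 in⁴
Total I = 15.0088 in⁴.
Radius of gyration: k = √(I/A) = √(15.0088 / 4.07) = 1.92033 in.

k_x ≈ 1.920 in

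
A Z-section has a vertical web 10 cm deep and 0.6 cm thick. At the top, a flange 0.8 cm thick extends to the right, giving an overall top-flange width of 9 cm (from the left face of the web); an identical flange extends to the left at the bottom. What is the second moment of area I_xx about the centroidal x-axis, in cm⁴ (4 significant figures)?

I_xx ≈ 335.1 cm⁴

Split into non-overlapping primitives; take the origin at the lower-left of the bounding box.
Web: 0.6 × 10, A = 6 cm², y = 5 cm, Ī = 50 cm⁴.
Top flange (beyond web): 8.4 × 0.8, A = 6.72 cm², y = 9.6 cm, Ī = 0.3584 cm⁴.
Bottom flange (beyond web): 8.4 × 0.8, A = 6.72 cm², y = 0.4 cm, Ī = 0.3584 cm⁴.
Centroid: ȳ = ΣA·y / ΣA = 5 cm.
Transfer each piece to the centroidal x-axis using Ī + A·d² with d = y − 5:
  web: d = 0 cm → contributes +50 cm⁴
  top flange (beyond web): d = 4.6 cm → contributes +142.554 cm⁴
  bottom flange (beyond web): d = -4.6 cm → contributes +142.554 cm⁴
Total I = 335.107 cm⁴.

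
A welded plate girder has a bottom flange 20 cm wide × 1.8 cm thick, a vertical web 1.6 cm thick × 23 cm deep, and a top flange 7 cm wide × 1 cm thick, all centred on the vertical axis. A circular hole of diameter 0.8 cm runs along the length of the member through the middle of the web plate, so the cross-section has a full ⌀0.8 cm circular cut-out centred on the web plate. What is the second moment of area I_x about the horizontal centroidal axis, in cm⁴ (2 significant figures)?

I_x ≈ 6500 cm⁴

Split into non-overlapping primitives; take the origin at the lower-left of the bounding box.
Bottom plate: 20 × 1.8, A = 36 cm², y = 0.9 cm, Ī = 9.72 cm⁴.
Web plate: 1.6 × 23, A = 36.8 cm², y = 13.3 cm, Ī = 1 622 cm⁴.
Top plate: 7 × 1, A = 7 cm², y = 25.3 cm, Ī = 0.5833 cm⁴.
Hole (subtracted): ⌀0.8, A = 0.5027 cm², y = 13.3 cm, Ī = 0.02011 cm⁴.
Centroid: ȳ = ΣA·y / ΣA = 8.73 cm.
Transfer each piece to the horizontal centroidal axis using Ī + A·d² with d = y − 8.73:
  bottom plate: d = -7.83 cm → contributes +2 217 cm⁴
  web plate: d = 4.57 cm → contributes +2 391 cm⁴
  top plate: d = 16.57 cm → contributes +1 923 cm⁴
  hole: d = 4.57 cm → contributes −10.52 cm⁴
Total I = 6 520 cm⁴.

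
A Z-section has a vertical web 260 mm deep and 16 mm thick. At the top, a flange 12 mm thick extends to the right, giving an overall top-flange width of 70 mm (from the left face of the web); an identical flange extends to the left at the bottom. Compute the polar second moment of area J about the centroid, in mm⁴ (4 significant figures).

Decompose the section into non-overlapping parts with the origin at the bottom-left of its bounding rectangle.
Web: 16 × 260, A = 4 160 mm², y = 130 mm, Ī = 23 434 667 mm⁴.
Top flange (beyond web): 54 × 12, A = 648 mm², y = 254 mm, Ī = 7 776 mm⁴.
Bottom flange (beyond web): 54 × 12, A = 648 mm², y = 6 mm, Ī = 7 776 mm⁴.
Centroid: ȳ = ΣA·y / ΣA = 130 mm.
Transfer each piece to the centroidal x-axis using Ī + A·d² with d = y − 130:
  web: d = 0 mm → contributes +23 434 667 mm⁴
  top flange (beyond web): d = 124 mm → contributes +9 971 424 mm⁴
  bottom flange (beyond web): d = -124 mm → contributes +9 971 424 mm⁴
Total I = 43 377 515 mm⁴.
For the y-axis: x̄ = 62 mm.
Repeating about the centroidal y-axis gives I_y = 1 991 275 mm⁴.
Polar second moment: J = I_x + I_y = 45 368 789 mm⁴.

J ≈ 4.537 × 10⁷ mm⁴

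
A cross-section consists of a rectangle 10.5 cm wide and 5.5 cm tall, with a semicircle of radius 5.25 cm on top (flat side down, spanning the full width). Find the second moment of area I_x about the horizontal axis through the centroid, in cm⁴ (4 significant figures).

Decompose the section into non-overlapping parts with the origin at the bottom-left of its bounding rectangle.
Rectangular body: 10.5 × 5.5, A = 57.75 cm², y = 2.75 cm, Ī = 145.578 cm⁴.
Semicircular cap: semicircle r = 5.25, A = 43.2951 cm², y = 7.72817 cm, Ī = 83.3814 cm⁴.
Centroid: ȳ = ΣA·y / ΣA = 4.88301 cm.
Transfer each piece to the horizontal axis through the centroid using Ī + A·d² with d = y − 4.88301:
  rectangular body: d = -2.13301 cm → contributes +408.325 cm⁴
  semicircular cap: d = 2.84516 cm → contributes +433.852 cm⁴
Total I = 842.177 cm⁴.

I_x ≈ 842.2 cm⁴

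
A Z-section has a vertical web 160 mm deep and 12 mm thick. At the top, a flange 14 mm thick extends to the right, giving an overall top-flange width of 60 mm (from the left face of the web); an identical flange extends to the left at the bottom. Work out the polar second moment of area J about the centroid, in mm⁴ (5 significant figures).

J ≈ 1.2771 × 10⁷ mm⁴

Decompose the section into non-overlapping parts with the origin at the bottom-left of its bounding rectangle.
Web: 12 × 160, A = 1 920 mm², y = 80 mm, Ī = 4 096 000 mm⁴.
Top flange (beyond web): 48 × 14, A = 672 mm², y = 153 mm, Ī = 10 976 mm⁴.
Bottom flange (beyond web): 48 × 14, A = 672 mm², y = 7 mm, Ī = 10 976 mm⁴.
Centroid: ȳ = ΣA·y / ΣA = 80 mm.
Transfer each piece to the centroidal x-axis using Ī + A·d² with d = y − 80:
  web: d = 0 mm → contributes +4 096 000 mm⁴
  top flange (beyond web): d = 73 mm → contributes +3 592 064 mm⁴
  bottom flange (beyond web): d = -73 mm → contributes +3 592 064 mm⁴
Total I = 11 280 128 mm⁴.
For the y-axis: x̄ = 54 mm.
Repeating about the centroidal y-axis gives I_y = 1 490 688 mm⁴.
Polar second moment: J = I_x + I_y = 12 770 816 mm⁴.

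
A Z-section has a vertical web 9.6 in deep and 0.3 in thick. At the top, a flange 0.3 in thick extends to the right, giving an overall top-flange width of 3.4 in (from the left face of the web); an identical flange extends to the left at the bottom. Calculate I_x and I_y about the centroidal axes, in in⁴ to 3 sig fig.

I_x ≈ 62.4 in⁴, I_y ≈ 6.89 in⁴

Decompose the section into non-overlapping parts with the origin at the bottom-left of its bounding rectangle.
Web: 0.3 × 9.6, A = 2.88 in², y = 4.8 in, Ī = 22.118 in⁴.
Top flange (beyond web): 3.1 × 0.3, A = 0.93 in², y = 9.45 in, Ī = 0.006975 in⁴.
Bottom flange (beyond web): 3.1 × 0.3, A = 0.93 in², y = 0.15 in, Ī = 0.006975 in⁴.
Centroid: ȳ = ΣA·y / ΣA = 4.8 in.
Transfer each piece to the centroidal x-axis using Ī + A·d² with d = y − 4.8:
  web: d = 0 in → contributes +22.118 in⁴
  top flange (beyond web): d = 4.65 in → contributes +20.116 in⁴
  bottom flange (beyond web): d = -4.65 in → contributes +20.116 in⁴
Total I = 62.35 in⁴.
For the y-axis: x̄ = 3.25 in.
Repeating about the centroidal y-axis gives I_y = 6.8866 in⁴.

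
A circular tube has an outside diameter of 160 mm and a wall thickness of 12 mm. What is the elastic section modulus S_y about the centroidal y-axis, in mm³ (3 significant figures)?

S_y ≈ 1.92 × 10⁵ mm³

Break the section into simple shapes (no overlaps), measuring from the bottom-left corner of the bounding box.
Outer circle: ⌀160, A = 20 106 mm², x = 80 mm, Ī = 32 169 909 mm⁴.
Bore (subtracted): ⌀136, A = 14 527 mm², x = 80 mm, Ī = 16 792 893 mm⁴.
By symmetry the centroid is at mid-width, x̄ = 80 mm.
All pieces are centred on the centroidal y-axis, so I = ΣĪ (holes subtracted) = 15 377 015 mm⁴.
Extreme fibre distance c = 80 mm; S = I/c = 192 213 mm³.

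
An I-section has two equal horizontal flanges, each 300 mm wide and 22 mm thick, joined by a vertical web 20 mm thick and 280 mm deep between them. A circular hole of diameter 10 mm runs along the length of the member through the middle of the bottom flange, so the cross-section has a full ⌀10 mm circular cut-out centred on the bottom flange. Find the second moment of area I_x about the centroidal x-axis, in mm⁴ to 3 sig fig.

I_x ≈ 3.36 × 10⁸ mm⁴

Treat the section as a set of non-overlapping primitives; coordinates are from the bounding-box lower-left.
Bottom flange: 300 × 22, A = 6 600 mm², y = 11 mm, Ī = 266 200 mm⁴.
Web: 20 × 280, A = 5 600 mm², y = 162 mm, Ī = 36 586 667 mm⁴.
Top flange: 300 × 22, A = 6 600 mm², y = 313 mm, Ī = 266 200 mm⁴.
Hole (subtracted): ⌀10, A = 78.54 mm², y = 11 mm, Ī = 490.87 mm⁴.
Centroid: ȳ = ΣA·y / ΣA = 162.63 mm.
Transfer each piece to the centroidal x-axis using Ī + A·d² with d = y − 162.63:
  bottom flange: d = -151.63 mm → contributes +152 018 084 mm⁴
  web: d = -0.63347 mm → contributes +36 588 914 mm⁴
  top flange: d = 150.37 mm → contributes +149 492 813 mm⁴
  hole: d = -151.63 mm → contributes −1 806 334 mm⁴
Total I = 336 293 477 mm⁴.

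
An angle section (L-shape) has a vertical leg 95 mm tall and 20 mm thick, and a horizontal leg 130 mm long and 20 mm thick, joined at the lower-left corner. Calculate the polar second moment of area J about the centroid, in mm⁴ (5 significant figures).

Break the section into simple shapes (no overlaps), measuring from the bottom-left corner of the bounding box.
Vertical leg: 20 × 95, A = 1 900 mm², y = 47.5 mm, Ī = 1 428 958 mm⁴.
Horizontal leg (remainder): 110 × 20, A = 2 200 mm², y = 10 mm, Ī = 73333.33 mm⁴.
Centroid: ȳ = ΣA·y / ΣA = 27.37805 mm.
Transfer each piece to the centroidal x-axis using Ī + A·d² with d = y − 27.37805:
  vertical leg: d = 20.12195 mm → contributes +2 198 255 mm⁴
  horizontal leg (remainder): d = -17.37805 mm → contributes +737725.8 mm⁴
Total I = 2 935 981 mm⁴.
For the y-axis: x̄ = 44.87805 mm.
Repeating about the centroidal y-axis gives I_y = 6 589 106 mm⁴.
Polar second moment: J = I_x + I_y = 9 525 086 mm⁴.

J ≈ 9.5251 × 10⁶ mm⁴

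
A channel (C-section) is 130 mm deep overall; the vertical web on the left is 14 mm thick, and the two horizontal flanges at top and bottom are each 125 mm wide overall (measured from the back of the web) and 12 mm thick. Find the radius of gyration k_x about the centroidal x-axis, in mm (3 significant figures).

k_x ≈ 51.4 mm

Decompose the section into non-overlapping parts with the origin at the bottom-left of its bounding rectangle.
Web: 14 × 130, A = 1 820 mm², y = 65 mm, Ī = 2 563 167 mm⁴.
Top flange (beyond web): 111 × 12, A = 1 332 mm², y = 124 mm, Ī = 15 984 mm⁴.
Bottom flange (beyond web): 111 × 12, A = 1 332 mm², y = 6 mm, Ī = 15 984 mm⁴.
By symmetry the centroid is at mid-height, ȳ = 65 mm.
Transfer each piece to the centroidal x-axis using Ī + A·d² with d = y − 65:
  web: d = 0 mm → contributes +2 563 167 mm⁴
  top flange (beyond web): d = 59 mm → contributes +4 652 676 mm⁴
  bottom flange (beyond web): d = -59 mm → contributes +4 652 676 mm⁴
Total I = 11 868 519 mm⁴.
Radius of gyration: k = √(I/A) = √(11 868 519 / 4 484) = 51.448 mm.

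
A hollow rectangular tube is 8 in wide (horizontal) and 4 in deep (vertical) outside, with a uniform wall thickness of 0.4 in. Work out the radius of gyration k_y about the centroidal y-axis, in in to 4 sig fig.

Decompose the section into non-overlapping parts with the origin at the bottom-left of its bounding rectangle.
Outer rectangle: 8 × 4, A = 32 in², x = 4 in, Ī = 170.667 in⁴.
Inner void (subtracted): 7.2 × 3.2, A = 23.04 in², x = 4 in, Ī = 99.5328 in⁴.
By symmetry the centroid is at mid-width, x̄ = 4 in.
All pieces are centred on the centroidal y-axis, so I = ΣĪ (holes subtracted) = 71.1339 in⁴.
Radius of gyration: k = √(I/A) = √(71.1339 / 8.96) = 2.81763 in.

k_y ≈ 2.818 in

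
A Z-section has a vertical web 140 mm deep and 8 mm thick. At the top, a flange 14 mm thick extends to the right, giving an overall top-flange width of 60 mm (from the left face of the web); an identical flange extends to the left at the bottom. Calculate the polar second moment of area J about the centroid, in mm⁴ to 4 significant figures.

Treat the section as a set of non-overlapping primitives; coordinates are from the bounding-box lower-left.
Web: 8 × 140, A = 1 120 mm², y = 70 mm, Ī = 1 829 333 mm⁴.
Top flange (beyond web): 52 × 14, A = 728 mm², y = 133 mm, Ī = 11890.7 mm⁴.
Bottom flange (beyond web): 52 × 14, A = 728 mm², y = 7 mm, Ī = 11890.7 mm⁴.
Centroid: ȳ = ΣA·y / ΣA = 70 mm.
Transfer each piece to the centroidal x-axis using Ī + A·d² with d = y − 70:
  web: d = 0 mm → contributes +1 829 333 mm⁴
  top flange (beyond web): d = 63 mm → contributes +2 901 323 mm⁴
  bottom flange (beyond web): d = -63 mm → contributes +2 901 323 mm⁴
Total I = 7 631 979 mm⁴.
For the y-axis: x̄ = 56 mm.
Repeating about the centroidal y-axis gives I_y = 1 644 459 mm⁴.
Polar second moment: J = I_x + I_y = 9 276 437 mm⁴.

J ≈ 9.276 × 10⁶ mm⁴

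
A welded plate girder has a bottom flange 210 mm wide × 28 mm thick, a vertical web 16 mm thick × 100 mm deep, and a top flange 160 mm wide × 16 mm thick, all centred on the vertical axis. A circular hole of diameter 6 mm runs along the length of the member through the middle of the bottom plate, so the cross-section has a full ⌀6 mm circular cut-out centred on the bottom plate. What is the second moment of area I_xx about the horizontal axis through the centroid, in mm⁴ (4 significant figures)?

Treat the section as a set of non-overlapping primitives; coordinates are from the bounding-box lower-left.
Bottom plate: 210 × 28, A = 5 880 mm², y = 14 mm, Ī = 384 160 mm⁴.
Web plate: 16 × 100, A = 1 600 mm², y = 78 mm, Ī = 1 333 333 mm⁴.
Top plate: 160 × 16, A = 2 560 mm², y = 136 mm, Ī = 54613.3 mm⁴.
Hole (subtracted): ⌀6, A = 28.2743 mm², y = 14 mm, Ī = 63.6173 mm⁴.
Centroid: ȳ = ΣA·y / ΣA = 55.4234 mm.
Transfer each piece to the horizontal axis through the centroid using Ī + A·d² with d = y − 55.4234:
  bottom plate: d = -41.4234 mm → contributes +10 473 654 mm⁴
  web plate: d = 22.5766 mm → contributes +2 148 856 mm⁴
  top plate: d = 80.5766 mm → contributes +16 675 628 mm⁴
  hole: d = -41.4234 mm → contributes −48579.6 mm⁴
Total I = 29 249 559 mm⁴.

I_xx ≈ 2.925 × 10⁷ mm⁴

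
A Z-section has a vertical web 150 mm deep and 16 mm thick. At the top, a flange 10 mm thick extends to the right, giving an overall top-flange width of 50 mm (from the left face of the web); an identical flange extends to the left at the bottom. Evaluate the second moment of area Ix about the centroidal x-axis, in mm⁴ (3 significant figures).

Ix ≈ 7.84 × 10⁶ mm⁴

Break the section into simple shapes (no overlaps), measuring from the bottom-left corner of the bounding box.
Web: 16 × 150, A = 2 400 mm², y = 75 mm, Ī = 4 500 000 mm⁴.
Top flange (beyond web): 34 × 10, A = 340 mm², y = 145 mm, Ī = 2833.3 mm⁴.
Bottom flange (beyond web): 34 × 10, A = 340 mm², y = 5 mm, Ī = 2833.3 mm⁴.
Centroid: ȳ = ΣA·y / ΣA = 75 mm.
Transfer each piece to the centroidal x-axis using Ī + A·d² with d = y − 75:
  web: d = 0 mm → contributes +4 500 000 mm⁴
  top flange (beyond web): d = 70 mm → contributes +1 668 833 mm⁴
  bottom flange (beyond web): d = -70 mm → contributes +1 668 833 mm⁴
Total I = 7 837 667 mm⁴.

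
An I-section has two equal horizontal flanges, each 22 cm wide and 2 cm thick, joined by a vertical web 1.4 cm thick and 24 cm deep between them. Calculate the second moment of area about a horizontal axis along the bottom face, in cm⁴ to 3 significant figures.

Break the section into simple shapes (no overlaps), measuring from the bottom-left corner of the bounding box.
Bottom flange: 22 × 2, A = 44 cm², y = 1 cm, Ī = 14.667 cm⁴.
Web: 1.4 × 24, A = 33.6 cm², y = 14 cm, Ī = 1612.8 cm⁴.
Top flange: 22 × 2, A = 44 cm², y = 27 cm, Ī = 14.667 cm⁴.
Transfer each piece to the bottom edge using Ī + A·d² with d = y − 0:
  bottom flange: d = 1 cm → contributes +58.667 cm⁴
  web: d = 14 cm → contributes +8198.4 cm⁴
  top flange: d = 27 cm → contributes +32 091 cm⁴
Total I = 40 348 cm⁴.

I_base ≈ 4.03 × 10⁴ cm⁴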